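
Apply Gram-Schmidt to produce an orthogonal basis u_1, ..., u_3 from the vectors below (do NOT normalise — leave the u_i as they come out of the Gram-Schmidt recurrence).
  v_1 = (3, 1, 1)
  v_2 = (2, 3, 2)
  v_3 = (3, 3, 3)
Orthogonal basis:
  u_1 = (3, 1, 1)
  u_2 = (-1, 2, 1)
  u_3 = (-1/11, -4/11, 7/11)

Apply the Gram-Schmidt recurrence
  u_1 = v_1
  u_i = v_i − Σ_{j<i} ((v_i · u_j) / (u_j · u_j)) · u_j.

Step by step this gives:
  u_1 = (3, 1, 1)
  u_2 = (-1, 2, 1)
  u_3 = (-1/11, -4/11, 7/11)

Orthogonality check:
  u_2 · u_1 = 0 (should be 0)
  u_3 · u_1 = 0 (should be 0)
  u_3 · u_2 = 0 (should be 0)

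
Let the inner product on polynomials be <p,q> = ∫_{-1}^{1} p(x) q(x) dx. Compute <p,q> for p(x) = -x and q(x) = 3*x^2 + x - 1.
<p,q> = -2/3

Expand the product: p(x)·q(x) = -3*x^3 - x^2 + x.
∫_{-1}^{1} of each monomial x^k gives [2/(k+1) if k even, 0 if k odd]. Integrating term-by-term (or equivalently evaluating the antiderivative F(x) = -3*x^4/4 - x^3/3 + x^2/2 at the endpoints):
  F(1) − F(−1) = -7/12 − (1/12) = -2/3.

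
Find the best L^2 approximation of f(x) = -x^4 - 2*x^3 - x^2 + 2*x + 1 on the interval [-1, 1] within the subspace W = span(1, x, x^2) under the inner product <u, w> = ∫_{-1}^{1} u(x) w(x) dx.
g(x) = -13*x^2/7 + 4*x/5 + 38/35

The best approximation g ∈ W is the orthogonal projection of f onto W. Writing g = a_0 + a_1 x + a_2 x^2, the coefficients solve the normal equations G · a = b where
  G_{ij} = <φ_i, φ_j> and b_i = <f, φ_i>, with φ_0 = 1, φ_1 = x, φ_2 = x^2.
G =
  [2, 0, 2/3]
  [0, 2/3, 0]
  [2/3, 0, 2/5],
b = (14/15, 8/15, -2/105).
Solving gives a_0 = 38/35, a_1 = 4/5, a_2 = -13/7, so
  g(x) = -13*x^2/7 + 4*x/5 + 38/35.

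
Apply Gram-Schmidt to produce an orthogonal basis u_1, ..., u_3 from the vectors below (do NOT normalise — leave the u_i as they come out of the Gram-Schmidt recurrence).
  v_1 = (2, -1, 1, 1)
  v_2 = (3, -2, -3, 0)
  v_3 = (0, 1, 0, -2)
Orthogonal basis:
  u_1 = (2, -1, 1, 1)
  u_2 = (11/7, -9/7, -26/7, -5/7)
  u_3 = (109/129, 25/43, 59/129, -202/129)

Apply the Gram-Schmidt recurrence
  u_1 = v_1
  u_i = v_i − Σ_{j<i} ((v_i · u_j) / (u_j · u_j)) · u_j.

Step by step this gives:
  u_1 = (2, -1, 1, 1)
  u_2 = (11/7, -9/7, -26/7, -5/7)
  u_3 = (109/129, 25/43, 59/129, -202/129)

Orthogonality check:
  u_2 · u_1 = 0 (should be 0)
  u_3 · u_1 = 0 (should be 0)
  u_3 · u_2 = 0 (should be 0)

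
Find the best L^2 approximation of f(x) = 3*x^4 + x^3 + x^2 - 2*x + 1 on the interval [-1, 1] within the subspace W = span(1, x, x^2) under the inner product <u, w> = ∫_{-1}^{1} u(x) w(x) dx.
g(x) = 25*x^2/7 - 7*x/5 + 26/35

The best approximation g ∈ W is the orthogonal projection of f onto W. Writing g = a_0 + a_1 x + a_2 x^2, the coefficients solve the normal equations G · a = b where
  G_{ij} = <φ_i, φ_j> and b_i = <f, φ_i>, with φ_0 = 1, φ_1 = x, φ_2 = x^2.
G =
  [2, 0, 2/3]
  [0, 2/3, 0]
  [2/3, 0, 2/5],
b = (58/15, -14/15, 202/105).
Solving gives a_0 = 26/35, a_1 = -7/5, a_2 = 25/7, so
  g(x) = 25*x^2/7 - 7*x/5 + 26/35.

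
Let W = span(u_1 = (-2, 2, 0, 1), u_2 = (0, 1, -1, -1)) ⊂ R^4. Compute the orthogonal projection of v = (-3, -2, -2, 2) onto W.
proj_W(v) = (-14/13, 3/13, 11/13, 18/13)

Set up U = [u_1 | ... | u_2] ∈ R^(4×2). The projector onto W = col(U) is P = U (U^T U)^(-1) U^T.
Compute U^T U =
  [9, 1]
  [1, 3],
and U^T v = (4, -2).
Solve U^T U · c = U^T v for the coefficients: c = (7/13, -11/13). The projection is proj_W(v) = U c.
Check: (v - proj_W(v)) · u_1 = 0  (should be 0).
Check: (v - proj_W(v)) · u_2 = 0  (should be 0).
Result: proj_W(v) = (-14/13, 3/13, 11/13, 18/13).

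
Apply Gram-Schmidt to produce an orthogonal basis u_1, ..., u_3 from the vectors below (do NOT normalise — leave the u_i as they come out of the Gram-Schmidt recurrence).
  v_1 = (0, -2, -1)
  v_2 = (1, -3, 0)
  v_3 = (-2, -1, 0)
Orthogonal basis:
  u_1 = (0, -2, -1)
  u_2 = (1, -3/5, 6/5)
  u_3 = (-3/2, -1/2, 1)

Apply the Gram-Schmidt recurrence
  u_1 = v_1
  u_i = v_i − Σ_{j<i} ((v_i · u_j) / (u_j · u_j)) · u_j.

Step by step this gives:
  u_1 = (0, -2, -1)
  u_2 = (1, -3/5, 6/5)
  u_3 = (-3/2, -1/2, 1)

Orthogonality check:
  u_2 · u_1 = 0 (should be 0)
  u_3 · u_1 = 0 (should be 0)
  u_3 · u_2 = 0 (should be 0)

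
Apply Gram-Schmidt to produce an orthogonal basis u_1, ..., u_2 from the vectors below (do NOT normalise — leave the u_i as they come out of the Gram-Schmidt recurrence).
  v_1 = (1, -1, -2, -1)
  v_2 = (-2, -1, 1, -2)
Orthogonal basis:
  u_1 = (1, -1, -2, -1)
  u_2 = (-13/7, -8/7, 5/7, -15/7)

Apply the Gram-Schmidt recurrence
  u_1 = v_1
  u_i = v_i − Σ_{j<i} ((v_i · u_j) / (u_j · u_j)) · u_j.

Step by step this gives:
  u_1 = (1, -1, -2, -1)
  u_2 = (-13/7, -8/7, 5/7, -15/7)

Orthogonality check:
  u_2 · u_1 = 0 (should be 0)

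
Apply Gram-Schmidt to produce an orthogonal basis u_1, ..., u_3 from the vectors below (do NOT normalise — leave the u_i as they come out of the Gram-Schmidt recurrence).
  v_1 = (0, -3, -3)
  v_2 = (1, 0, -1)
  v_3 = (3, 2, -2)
Orthogonal basis:
  u_1 = (0, -3, -3)
  u_2 = (1, 1/2, -1/2)
  u_3 = (-1/3, 1/3, -1/3)

Apply the Gram-Schmidt recurrence
  u_1 = v_1
  u_i = v_i − Σ_{j<i} ((v_i · u_j) / (u_j · u_j)) · u_j.

Step by step this gives:
  u_1 = (0, -3, -3)
  u_2 = (1, 1/2, -1/2)
  u_3 = (-1/3, 1/3, -1/3)

Orthogonality check:
  u_2 · u_1 = 0 (should be 0)
  u_3 · u_1 = 0 (should be 0)
  u_3 · u_2 = 0 (should be 0)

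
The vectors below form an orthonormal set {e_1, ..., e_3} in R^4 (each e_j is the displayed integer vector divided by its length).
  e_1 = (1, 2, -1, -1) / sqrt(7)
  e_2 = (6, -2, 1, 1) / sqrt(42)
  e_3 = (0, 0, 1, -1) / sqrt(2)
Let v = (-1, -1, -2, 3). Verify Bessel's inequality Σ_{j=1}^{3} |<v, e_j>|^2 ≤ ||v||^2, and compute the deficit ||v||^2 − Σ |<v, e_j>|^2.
Σ |<v, e_j>|^2 = 15; ||v||^2 = 15; deficit = 0

Write each e_j = u_j / sqrt(<u_j, u_j>) where u_j is the displayed integer vector. Then <v, e_j> = <v, u_j> / sqrt(<u_j, u_j>), so |<v, e_j>|^2 = <v, u_j>^2 / <u_j, u_j>.
Coefficients: <v, e_1> = -4/sqrt(7), <v, e_2> = -3/sqrt(42), <v, e_3> = -5/sqrt(2).
Square and sum: Σ |<v, e_j>|^2 = 15.
Compute ||v||^2 = v·v = 15.
Deficit = 15 − 15 = 0 ≥ 0, confirming Bessel's inequality. (The deficit equals ||v − Σ <v,e_j> e_j||^2, the squared distance from v to span{e_j}.)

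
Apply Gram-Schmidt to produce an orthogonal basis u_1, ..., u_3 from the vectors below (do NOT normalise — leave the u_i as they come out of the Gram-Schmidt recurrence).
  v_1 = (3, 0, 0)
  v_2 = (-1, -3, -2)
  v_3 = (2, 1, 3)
Orthogonal basis:
  u_1 = (3, 0, 0)
  u_2 = (0, -3, -2)
  u_3 = (0, -14/13, 21/13)

Apply the Gram-Schmidt recurrence
  u_1 = v_1
  u_i = v_i − Σ_{j<i} ((v_i · u_j) / (u_j · u_j)) · u_j.

Step by step this gives:
  u_1 = (3, 0, 0)
  u_2 = (0, -3, -2)
  u_3 = (0, -14/13, 21/13)

Orthogonality check:
  u_2 · u_1 = 0 (should be 0)
  u_3 · u_1 = 0 (should be 0)
  u_3 · u_2 = 0 (should be 0)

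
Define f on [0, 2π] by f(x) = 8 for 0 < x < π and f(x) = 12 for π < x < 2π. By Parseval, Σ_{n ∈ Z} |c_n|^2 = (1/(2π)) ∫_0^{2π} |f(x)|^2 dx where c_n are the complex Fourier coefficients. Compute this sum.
Σ |c_n|^2 = 104

Parseval equates the L^2 energy of f (normalised by 1/(2π)) with the ℓ^2 sum of its Fourier coefficients: (1/(2π)) ∫_0^{2π} |f|^2 = Σ |c_n|^2.
Compute the left side: (1/(2π)) [∫_0^π 8^2 dx + ∫_π^{2π} 12^2 dx] = (1/(2π)) · (64π + 144π) = (64 + 144)/2 = 104.
So Σ_{n ∈ Z} |c_n|^2 = 104.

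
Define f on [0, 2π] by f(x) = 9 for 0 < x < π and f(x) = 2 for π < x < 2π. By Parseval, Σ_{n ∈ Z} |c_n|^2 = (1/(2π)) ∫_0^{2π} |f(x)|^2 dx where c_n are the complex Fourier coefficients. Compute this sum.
Σ |c_n|^2 = 85/2

Parseval equates the L^2 energy of f (normalised by 1/(2π)) with the ℓ^2 sum of its Fourier coefficients: (1/(2π)) ∫_0^{2π} |f|^2 = Σ |c_n|^2.
Compute the left side: (1/(2π)) [∫_0^π 9^2 dx + ∫_π^{2π} 2^2 dx] = (1/(2π)) · (81π + 4π) = (81 + 4)/2 = 85/2.
So Σ_{n ∈ Z} |c_n|^2 = 85/2.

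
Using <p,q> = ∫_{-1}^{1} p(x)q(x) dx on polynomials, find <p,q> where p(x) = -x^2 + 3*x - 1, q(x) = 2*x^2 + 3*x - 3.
<p,q> = 178/15

Expand the product: p(x)·q(x) = -2*x^4 + 3*x^3 + 10*x^2 - 12*x + 3.
∫_{-1}^{1} of each monomial x^k gives [2/(k+1) if k even, 0 if k odd]. Integrating term-by-term (or equivalently evaluating the antiderivative F(x) = -2*x^5/5 + 3*x^4/4 + 10*x^3/3 - 6*x^2 + 3*x at the endpoints):
  F(1) − F(−1) = 41/60 − (-671/60) = 178/15.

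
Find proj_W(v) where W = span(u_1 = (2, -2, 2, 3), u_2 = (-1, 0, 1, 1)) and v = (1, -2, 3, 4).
proj_W(v) = (1, -2, 3, 4)

Set up U = [u_1 | ... | u_2] ∈ R^(4×2). The projector onto W = col(U) is P = U (U^T U)^(-1) U^T.
Compute U^T U =
  [21, 3]
  [3, 3],
and U^T v = (24, 6).
Solve U^T U · c = U^T v for the coefficients: c = (1, 1). The projection is proj_W(v) = U c.
Check: (v - proj_W(v)) · u_1 = 0  (should be 0).
Check: (v - proj_W(v)) · u_2 = 0  (should be 0).
Result: proj_W(v) = (1, -2, 3, 4).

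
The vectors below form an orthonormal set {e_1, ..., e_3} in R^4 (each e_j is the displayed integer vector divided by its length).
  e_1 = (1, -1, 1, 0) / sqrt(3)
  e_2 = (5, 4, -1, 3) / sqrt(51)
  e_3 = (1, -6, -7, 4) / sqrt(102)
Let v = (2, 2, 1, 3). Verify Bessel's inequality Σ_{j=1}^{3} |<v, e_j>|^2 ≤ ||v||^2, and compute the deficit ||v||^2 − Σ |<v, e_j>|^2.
Σ |<v, e_j>|^2 = 83/6; ||v||^2 = 18; deficit = 25/6

Write each e_j = u_j / sqrt(<u_j, u_j>) where u_j is the displayed integer vector. Then <v, e_j> = <v, u_j> / sqrt(<u_j, u_j>), so |<v, e_j>|^2 = <v, u_j>^2 / <u_j, u_j>.
Coefficients: <v, e_1> = 1/sqrt(3), <v, e_2> = 26/sqrt(51), <v, e_3> = -5/sqrt(102).
Square and sum: Σ |<v, e_j>|^2 = 83/6.
Compute ||v||^2 = v·v = 18.
Deficit = 18 − 83/6 = 25/6 ≥ 0, confirming Bessel's inequality. (The deficit equals ||v − Σ <v,e_j> e_j||^2, the squared distance from v to span{e_j}.)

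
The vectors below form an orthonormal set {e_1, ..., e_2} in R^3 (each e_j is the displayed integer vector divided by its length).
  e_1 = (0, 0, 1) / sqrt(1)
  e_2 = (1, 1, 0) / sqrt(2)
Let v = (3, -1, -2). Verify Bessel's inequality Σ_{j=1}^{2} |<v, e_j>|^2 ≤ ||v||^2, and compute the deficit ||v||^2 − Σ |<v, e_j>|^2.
Σ |<v, e_j>|^2 = 6; ||v||^2 = 14; deficit = 8

Write each e_j = u_j / sqrt(<u_j, u_j>) where u_j is the displayed integer vector. Then <v, e_j> = <v, u_j> / sqrt(<u_j, u_j>), so |<v, e_j>|^2 = <v, u_j>^2 / <u_j, u_j>.
Coefficients: <v, e_1> = -2/sqrt(1), <v, e_2> = 2/sqrt(2).
Square and sum: Σ |<v, e_j>|^2 = 6.
Compute ||v||^2 = v·v = 14.
Deficit = 14 − 6 = 8 ≥ 0, confirming Bessel's inequality. (The deficit equals ||v − Σ <v,e_j> e_j||^2, the squared distance from v to span{e_j}.)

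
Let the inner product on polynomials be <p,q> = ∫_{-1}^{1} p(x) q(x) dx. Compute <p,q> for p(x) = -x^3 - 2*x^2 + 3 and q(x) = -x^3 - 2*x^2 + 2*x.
<p,q> = -102/35

Expand the product: p(x)·q(x) = x^6 + 4*x^5 + 2*x^4 - 7*x^3 - 6*x^2 + 6*x.
∫_{-1}^{1} of each monomial x^k gives [2/(k+1) if k even, 0 if k odd]. Integrating term-by-term (or equivalently evaluating the antiderivative F(x) = x^7/7 + 2*x^6/3 + 2*x^5/5 - 7*x^4/4 - 2*x^3 + 3*x^2 at the endpoints):
  F(1) − F(−1) = 193/420 − (1417/420) = -102/35.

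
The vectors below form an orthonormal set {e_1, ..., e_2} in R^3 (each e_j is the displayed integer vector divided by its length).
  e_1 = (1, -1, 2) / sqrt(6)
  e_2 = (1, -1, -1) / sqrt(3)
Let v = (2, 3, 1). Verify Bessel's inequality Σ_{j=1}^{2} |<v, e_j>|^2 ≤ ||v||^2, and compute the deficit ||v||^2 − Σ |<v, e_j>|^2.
Σ |<v, e_j>|^2 = 3/2; ||v||^2 = 14; deficit = 25/2

Write each e_j = u_j / sqrt(<u_j, u_j>) where u_j is the displayed integer vector. Then <v, e_j> = <v, u_j> / sqrt(<u_j, u_j>), so |<v, e_j>|^2 = <v, u_j>^2 / <u_j, u_j>.
Coefficients: <v, e_1> = 1/sqrt(6), <v, e_2> = -2/sqrt(3).
Square and sum: Σ |<v, e_j>|^2 = 3/2.
Compute ||v||^2 = v·v = 14.
Deficit = 14 − 3/2 = 25/2 ≥ 0, confirming Bessel's inequality. (The deficit equals ||v − Σ <v,e_j> e_j||^2, the squared distance from v to span{e_j}.)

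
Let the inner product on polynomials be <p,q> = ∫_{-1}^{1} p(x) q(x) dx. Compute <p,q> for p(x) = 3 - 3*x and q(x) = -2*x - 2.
<p,q> = -8

Expand the product: p(x)·q(x) = 6*x^2 - 6.
∫_{-1}^{1} of each monomial x^k gives [2/(k+1) if k even, 0 if k odd]. Integrating term-by-term (or equivalently evaluating the antiderivative F(x) = 2*x^3 - 6*x at the endpoints):
  F(1) − F(−1) = -4 − (4) = -8.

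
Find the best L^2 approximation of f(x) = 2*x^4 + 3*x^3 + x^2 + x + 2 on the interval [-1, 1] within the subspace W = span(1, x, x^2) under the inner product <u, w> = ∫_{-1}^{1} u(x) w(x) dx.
g(x) = 19*x^2/7 + 14*x/5 + 64/35

The best approximation g ∈ W is the orthogonal projection of f onto W. Writing g = a_0 + a_1 x + a_2 x^2, the coefficients solve the normal equations G · a = b where
  G_{ij} = <φ_i, φ_j> and b_i = <f, φ_i>, with φ_0 = 1, φ_1 = x, φ_2 = x^2.
G =
  [2, 0, 2/3]
  [0, 2/3, 0]
  [2/3, 0, 2/5],
b = (82/15, 28/15, 242/105).
Solving gives a_0 = 64/35, a_1 = 14/5, a_2 = 19/7, so
  g(x) = 19*x^2/7 + 14*x/5 + 64/35.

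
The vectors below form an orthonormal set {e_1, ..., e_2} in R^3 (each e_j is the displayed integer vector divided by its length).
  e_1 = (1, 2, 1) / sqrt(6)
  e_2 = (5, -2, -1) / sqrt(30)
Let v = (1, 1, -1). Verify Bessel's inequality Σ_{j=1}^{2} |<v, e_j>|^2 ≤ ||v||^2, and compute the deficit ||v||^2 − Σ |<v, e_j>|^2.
Σ |<v, e_j>|^2 = 6/5; ||v||^2 = 3; deficit = 9/5

Write each e_j = u_j / sqrt(<u_j, u_j>) where u_j is the displayed integer vector. Then <v, e_j> = <v, u_j> / sqrt(<u_j, u_j>), so |<v, e_j>|^2 = <v, u_j>^2 / <u_j, u_j>.
Coefficients: <v, e_1> = 2/sqrt(6), <v, e_2> = 4/sqrt(30).
Square and sum: Σ |<v, e_j>|^2 = 6/5.
Compute ||v||^2 = v·v = 3.
Deficit = 3 − 6/5 = 9/5 ≥ 0, confirming Bessel's inequality. (The deficit equals ||v − Σ <v,e_j> e_j||^2, the squared distance from v to span{e_j}.)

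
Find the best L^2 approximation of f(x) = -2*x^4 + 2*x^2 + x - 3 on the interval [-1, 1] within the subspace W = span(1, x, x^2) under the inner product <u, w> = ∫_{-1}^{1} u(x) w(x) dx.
g(x) = 2*x^2/7 + x - 99/35

The best approximation g ∈ W is the orthogonal projection of f onto W. Writing g = a_0 + a_1 x + a_2 x^2, the coefficients solve the normal equations G · a = b where
  G_{ij} = <φ_i, φ_j> and b_i = <f, φ_i>, with φ_0 = 1, φ_1 = x, φ_2 = x^2.
G =
  [2, 0, 2/3]
  [0, 2/3, 0]
  [2/3, 0, 2/5],
b = (-82/15, 2/3, -62/35).
Solving gives a_0 = -99/35, a_1 = 1, a_2 = 2/7, so
  g(x) = 2*x^2/7 + x - 99/35.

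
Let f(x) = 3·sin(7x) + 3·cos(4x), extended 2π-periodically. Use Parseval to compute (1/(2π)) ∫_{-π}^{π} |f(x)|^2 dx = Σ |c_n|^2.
Σ |c_n|^2 = 9

Expand |f|^2 and use orthogonality of {sin(nx), cos(mx)} on [-π, π]:
  ∫_{-π}^{π} sin(nx)^2 dx = π, ∫ cos(mx)^2 dx = π, and cross terms integrate to 0.
So ∫_{-π}^{π} f(x)^2 dx = 3^2 · π + 3^2 · π = (9 + 9)π.
Divide by 2π: (9 + 9)/2 = 9.
By Parseval, this equals Σ |c_n|^2.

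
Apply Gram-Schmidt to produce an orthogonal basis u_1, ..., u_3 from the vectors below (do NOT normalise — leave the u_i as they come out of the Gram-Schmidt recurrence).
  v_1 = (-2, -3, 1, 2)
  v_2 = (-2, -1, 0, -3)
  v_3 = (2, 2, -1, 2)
Orthogonal basis:
  u_1 = (-2, -3, 1, 2)
  u_2 = (-17/9, -5/6, -1/18, -28/9)
  u_3 = (-88/251, 35/251, -165/251, 47/251)

Apply the Gram-Schmidt recurrence
  u_1 = v_1
  u_i = v_i − Σ_{j<i} ((v_i · u_j) / (u_j · u_j)) · u_j.

Step by step this gives:
  u_1 = (-2, -3, 1, 2)
  u_2 = (-17/9, -5/6, -1/18, -28/9)
  u_3 = (-88/251, 35/251, -165/251, 47/251)

Orthogonality check:
  u_2 · u_1 = 0 (should be 0)
  u_3 · u_1 = 0 (should be 0)
  u_3 · u_2 = 0 (should be 0)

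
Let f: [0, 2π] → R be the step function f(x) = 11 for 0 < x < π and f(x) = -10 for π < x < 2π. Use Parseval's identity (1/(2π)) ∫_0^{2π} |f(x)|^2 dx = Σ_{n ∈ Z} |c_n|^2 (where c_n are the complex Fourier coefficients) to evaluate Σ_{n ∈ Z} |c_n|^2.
Σ |c_n|^2 = 221/2

Parseval equates the L^2 energy of f (normalised by 1/(2π)) with the ℓ^2 sum of its Fourier coefficients: (1/(2π)) ∫_0^{2π} |f|^2 = Σ |c_n|^2.
Compute the left side: (1/(2π)) [∫_0^π 11^2 dx + ∫_π^{2π} (-10)^2 dx] = (1/(2π)) · (121π + 100π) = (121 + 100)/2 = 221/2.
So Σ_{n ∈ Z} |c_n|^2 = 221/2.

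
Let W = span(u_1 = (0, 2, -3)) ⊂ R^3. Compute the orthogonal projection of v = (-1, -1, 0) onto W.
proj_W(v) = (0, -4/13, 6/13)

Set up U = [u_1 | ... | u_1] ∈ R^(3×1). The projector onto W = col(U) is P = U (U^T U)^(-1) U^T.
Compute U^T U =
  [13],
and U^T v = (-2).
Solve U^T U · c = U^T v for the coefficients: c = (-2/13). The projection is proj_W(v) = U c.
Check: (v - proj_W(v)) · u_1 = 0  (should be 0).
Result: proj_W(v) = (0, -4/13, 6/13).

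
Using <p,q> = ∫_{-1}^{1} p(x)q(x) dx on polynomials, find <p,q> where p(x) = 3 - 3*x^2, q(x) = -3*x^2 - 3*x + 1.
<p,q> = 8/5

Expand the product: p(x)·q(x) = 9*x^4 + 9*x^3 - 12*x^2 - 9*x + 3.
∫_{-1}^{1} of each monomial x^k gives [2/(k+1) if k even, 0 if k odd]. Integrating term-by-term (or equivalently evaluating the antiderivative F(x) = 9*x^5/5 + 9*x^4/4 - 4*x^3 - 9*x^2/2 + 3*x at the endpoints):
  F(1) − F(−1) = -29/20 − (-61/20) = 8/5.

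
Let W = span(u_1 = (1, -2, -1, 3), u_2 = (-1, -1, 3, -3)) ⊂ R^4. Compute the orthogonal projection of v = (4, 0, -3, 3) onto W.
proj_W(v) = (232/179, -2/179, -540/179, 696/179)

Set up U = [u_1 | ... | u_2] ∈ R^(4×2). The projector onto W = col(U) is P = U (U^T U)^(-1) U^T.
Compute U^T U =
  [15, -11]
  [-11, 20],
and U^T v = (16, -22).
Solve U^T U · c = U^T v for the coefficients: c = (78/179, -154/179). The projection is proj_W(v) = U c.
Check: (v - proj_W(v)) · u_1 = 0  (should be 0).
Check: (v - proj_W(v)) · u_2 = 0  (should be 0).
Result: proj_W(v) = (232/179, -2/179, -540/179, 696/179).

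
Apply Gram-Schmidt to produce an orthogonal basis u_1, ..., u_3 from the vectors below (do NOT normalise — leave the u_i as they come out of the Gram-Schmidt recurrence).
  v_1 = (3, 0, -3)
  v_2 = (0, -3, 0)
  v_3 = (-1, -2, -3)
Orthogonal basis:
  u_1 = (3, 0, -3)
  u_2 = (0, -3, 0)
  u_3 = (-2, 0, -2)

Apply the Gram-Schmidt recurrence
  u_1 = v_1
  u_i = v_i − Σ_{j<i} ((v_i · u_j) / (u_j · u_j)) · u_j.

Step by step this gives:
  u_1 = (3, 0, -3)
  u_2 = (0, -3, 0)
  u_3 = (-2, 0, -2)

Orthogonality check:
  u_2 · u_1 = 0 (should be 0)
  u_3 · u_1 = 0 (should be 0)
  u_3 · u_2 = 0 (should be 0)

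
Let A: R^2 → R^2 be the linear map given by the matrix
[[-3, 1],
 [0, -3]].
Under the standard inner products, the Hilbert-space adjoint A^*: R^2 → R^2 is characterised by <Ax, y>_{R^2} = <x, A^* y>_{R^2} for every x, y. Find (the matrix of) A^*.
A^* = A^T =
[[-3, 0],
 [1, -3]]

For real matrices with standard dot products, the defining identity <Ax, y> = <x, A^* y> gives (Ax)^T y = x^T (A^*) y, i.e. x^T A^T y = x^T (A^*) y. Since this holds for all x, y, we must have A^* = A^T. Therefore
A^* =
[[-3, 0],
 [1, -3]].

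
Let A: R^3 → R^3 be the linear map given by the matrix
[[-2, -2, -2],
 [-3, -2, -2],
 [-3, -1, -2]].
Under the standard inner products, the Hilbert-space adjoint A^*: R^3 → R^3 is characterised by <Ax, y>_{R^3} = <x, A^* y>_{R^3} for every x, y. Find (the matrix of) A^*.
A^* = A^T =
[[-2, -3, -3],
 [-2, -2, -1],
 [-2, -2, -2]]

For real matrices with standard dot products, the defining identity <Ax, y> = <x, A^* y> gives (Ax)^T y = x^T (A^*) y, i.e. x^T A^T y = x^T (A^*) y. Since this holds for all x, y, we must have A^* = A^T. Therefore
A^* =
[[-2, -3, -3],
 [-2, -2, -1],
 [-2, -2, -2]].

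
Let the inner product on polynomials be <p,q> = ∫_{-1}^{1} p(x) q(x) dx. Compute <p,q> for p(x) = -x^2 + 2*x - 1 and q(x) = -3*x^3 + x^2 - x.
<p,q> = -24/5

Expand the product: p(x)·q(x) = 3*x^5 - 7*x^4 + 6*x^3 - 3*x^2 + x.
∫_{-1}^{1} of each monomial x^k gives [2/(k+1) if k even, 0 if k odd]. Integrating term-by-term (or equivalently evaluating the antiderivative F(x) = x^6/2 - 7*x^5/5 + 3*x^4/2 - x^3 + x^2/2 at the endpoints):
  F(1) − F(−1) = 1/10 − (49/10) = -24/5.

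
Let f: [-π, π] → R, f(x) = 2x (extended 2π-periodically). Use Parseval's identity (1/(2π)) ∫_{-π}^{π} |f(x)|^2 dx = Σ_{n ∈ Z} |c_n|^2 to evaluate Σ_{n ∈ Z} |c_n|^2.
Σ |c_n|^2 = 4π^2/3

Expand and integrate term by term over [-π, π]:
  ∫ (2x)^2 dx = 4·(2π^3/3); ∫ 2·2·(0)·x dx = 0 (odd integrand); ∫ 0^2 dx = 0·2π.
So (1/(2π)) ∫_{-π}^{π} (2x)^2 dx = 4π^2/3 + 0 = 4π^2/3.
Parseval ⇒ Σ |c_n|^2 = 4π^2/3.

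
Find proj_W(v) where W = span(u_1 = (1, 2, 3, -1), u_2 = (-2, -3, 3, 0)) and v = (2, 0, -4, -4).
proj_W(v) = (352/329, 10/7, -150/47, 116/329)

Set up U = [u_1 | ... | u_2] ∈ R^(4×2). The projector onto W = col(U) is P = U (U^T U)^(-1) U^T.
Compute U^T U =
  [15, 1]
  [1, 22],
and U^T v = (-6, -16).
Solve U^T U · c = U^T v for the coefficients: c = (-116/329, -234/329). The projection is proj_W(v) = U c.
Check: (v - proj_W(v)) · u_1 = 0  (should be 0).
Check: (v - proj_W(v)) · u_2 = 0  (should be 0).
Result: proj_W(v) = (352/329, 10/7, -150/47, 116/329).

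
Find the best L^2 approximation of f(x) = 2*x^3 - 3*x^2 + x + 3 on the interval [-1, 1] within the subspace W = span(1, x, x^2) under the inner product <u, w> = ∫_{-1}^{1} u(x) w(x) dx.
g(x) = -3*x^2 + 11*x/5 + 3

The best approximation g ∈ W is the orthogonal projection of f onto W. Writing g = a_0 + a_1 x + a_2 x^2, the coefficients solve the normal equations G · a = b where
  G_{ij} = <φ_i, φ_j> and b_i = <f, φ_i>, with φ_0 = 1, φ_1 = x, φ_2 = x^2.
G =
  [2, 0, 2/3]
  [0, 2/3, 0]
  [2/3, 0, 2/5],
b = (4, 22/15, 4/5).
Solving gives a_0 = 3, a_1 = 11/5, a_2 = -3, so
  g(x) = -3*x^2 + 11*x/5 + 3.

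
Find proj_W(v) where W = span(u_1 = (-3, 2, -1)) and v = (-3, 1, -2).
proj_W(v) = (-39/14, 13/7, -13/14)

Set up U = [u_1 | ... | u_1] ∈ R^(3×1). The projector onto W = col(U) is P = U (U^T U)^(-1) U^T.
Compute U^T U =
  [14],
and U^T v = (13).
Solve U^T U · c = U^T v for the coefficients: c = (13/14). The projection is proj_W(v) = U c.
Check: (v - proj_W(v)) · u_1 = 0  (should be 0).
Result: proj_W(v) = (-39/14, 13/7, -13/14).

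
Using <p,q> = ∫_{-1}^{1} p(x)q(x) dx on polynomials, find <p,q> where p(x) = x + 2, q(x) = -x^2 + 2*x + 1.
<p,q> = 4

Expand the product: p(x)·q(x) = -x^3 + 5*x + 2.
∫_{-1}^{1} of each monomial x^k gives [2/(k+1) if k even, 0 if k odd]. Integrating term-by-term (or equivalently evaluating the antiderivative F(x) = -x^4/4 + 5*x^2/2 + 2*x at the endpoints):
  F(1) − F(−1) = 17/4 − (1/4) = 4.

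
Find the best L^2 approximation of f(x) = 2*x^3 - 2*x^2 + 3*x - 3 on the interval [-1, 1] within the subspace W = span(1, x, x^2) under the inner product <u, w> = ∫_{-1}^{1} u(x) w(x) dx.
g(x) = -2*x^2 + 21*x/5 - 3

The best approximation g ∈ W is the orthogonal projection of f onto W. Writing g = a_0 + a_1 x + a_2 x^2, the coefficients solve the normal equations G · a = b where
  G_{ij} = <φ_i, φ_j> and b_i = <f, φ_i>, with φ_0 = 1, φ_1 = x, φ_2 = x^2.
G =
  [2, 0, 2/3]
  [0, 2/3, 0]
  [2/3, 0, 2/5],
b = (-22/3, 14/5, -14/5).
Solving gives a_0 = -3, a_1 = 21/5, a_2 = -2, so
  g(x) = -2*x^2 + 21*x/5 - 3.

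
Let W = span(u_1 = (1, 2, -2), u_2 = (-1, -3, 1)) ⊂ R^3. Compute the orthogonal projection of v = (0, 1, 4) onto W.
proj_W(v) = (-2/3, 7/6, 23/6)

Set up U = [u_1 | ... | u_2] ∈ R^(3×2). The projector onto W = col(U) is P = U (U^T U)^(-1) U^T.
Compute U^T U =
  [9, -9]
  [-9, 11],
and U^T v = (-6, 1).
Solve U^T U · c = U^T v for the coefficients: c = (-19/6, -5/2). The projection is proj_W(v) = U c.
Check: (v - proj_W(v)) · u_1 = 0  (should be 0).
Check: (v - proj_W(v)) · u_2 = 0  (should be 0).
Result: proj_W(v) = (-2/3, 7/6, 23/6).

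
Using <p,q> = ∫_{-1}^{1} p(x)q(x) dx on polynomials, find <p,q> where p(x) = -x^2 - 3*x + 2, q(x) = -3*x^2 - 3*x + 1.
<p,q> = 98/15

Expand the product: p(x)·q(x) = 3*x^4 + 12*x^3 + 2*x^2 - 9*x + 2.
∫_{-1}^{1} of each monomial x^k gives [2/(k+1) if k even, 0 if k odd]. Integrating term-by-term (or equivalently evaluating the antiderivative F(x) = 3*x^5/5 + 3*x^4 + 2*x^3/3 - 9*x^2/2 + 2*x at the endpoints):
  F(1) − F(−1) = 53/30 − (-143/30) = 98/15.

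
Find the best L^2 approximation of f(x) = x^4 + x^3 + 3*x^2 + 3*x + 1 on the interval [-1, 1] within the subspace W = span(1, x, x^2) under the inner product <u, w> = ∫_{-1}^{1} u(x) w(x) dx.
g(x) = 27*x^2/7 + 18*x/5 + 32/35

The best approximation g ∈ W is the orthogonal projection of f onto W. Writing g = a_0 + a_1 x + a_2 x^2, the coefficients solve the normal equations G · a = b where
  G_{ij} = <φ_i, φ_j> and b_i = <f, φ_i>, with φ_0 = 1, φ_1 = x, φ_2 = x^2.
G =
  [2, 0, 2/3]
  [0, 2/3, 0]
  [2/3, 0, 2/5],
b = (22/5, 12/5, 226/105).
Solving gives a_0 = 32/35, a_1 = 18/5, a_2 = 27/7, so
  g(x) = 27*x^2/7 + 18*x/5 + 32/35.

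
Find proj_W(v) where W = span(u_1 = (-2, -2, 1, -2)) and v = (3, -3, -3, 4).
proj_W(v) = (22/13, 22/13, -11/13, 22/13)

Set up U = [u_1 | ... | u_1] ∈ R^(4×1). The projector onto W = col(U) is P = U (U^T U)^(-1) U^T.
Compute U^T U =
  [13],
and U^T v = (-11).
Solve U^T U · c = U^T v for the coefficients: c = (-11/13). The projection is proj_W(v) = U c.
Check: (v - proj_W(v)) · u_1 = 0  (should be 0).
Result: proj_W(v) = (22/13, 22/13, -11/13, 22/13).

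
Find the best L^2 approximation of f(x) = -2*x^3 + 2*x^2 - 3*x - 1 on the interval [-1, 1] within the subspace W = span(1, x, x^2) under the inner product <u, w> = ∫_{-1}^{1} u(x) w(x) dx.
g(x) = 2*x^2 - 21*x/5 - 1

The best approximation g ∈ W is the orthogonal projection of f onto W. Writing g = a_0 + a_1 x + a_2 x^2, the coefficients solve the normal equations G · a = b where
  G_{ij} = <φ_i, φ_j> and b_i = <f, φ_i>, with φ_0 = 1, φ_1 = x, φ_2 = x^2.
G =
  [2, 0, 2/3]
  [0, 2/3, 0]
  [2/3, 0, 2/5],
b = (-2/3, -14/5, 2/15).
Solving gives a_0 = -1, a_1 = -21/5, a_2 = 2, so
  g(x) = 2*x^2 - 21*x/5 - 1.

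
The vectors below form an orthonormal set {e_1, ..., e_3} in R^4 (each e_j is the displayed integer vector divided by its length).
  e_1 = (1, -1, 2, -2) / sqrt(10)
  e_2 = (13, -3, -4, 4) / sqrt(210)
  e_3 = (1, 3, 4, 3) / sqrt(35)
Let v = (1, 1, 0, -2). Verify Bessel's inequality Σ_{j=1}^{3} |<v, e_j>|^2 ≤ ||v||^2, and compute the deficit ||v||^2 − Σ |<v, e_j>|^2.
Σ |<v, e_j>|^2 = 26/15; ||v||^2 = 6; deficit = 64/15

Write each e_j = u_j / sqrt(<u_j, u_j>) where u_j is the displayed integer vector. Then <v, e_j> = <v, u_j> / sqrt(<u_j, u_j>), so |<v, e_j>|^2 = <v, u_j>^2 / <u_j, u_j>.
Coefficients: <v, e_1> = 4/sqrt(10), <v, e_2> = 2/sqrt(210), <v, e_3> = -2/sqrt(35).
Square and sum: Σ |<v, e_j>|^2 = 26/15.
Compute ||v||^2 = v·v = 6.
Deficit = 6 − 26/15 = 64/15 ≥ 0, confirming Bessel's inequality. (The deficit equals ||v − Σ <v,e_j> e_j||^2, the squared distance from v to span{e_j}.)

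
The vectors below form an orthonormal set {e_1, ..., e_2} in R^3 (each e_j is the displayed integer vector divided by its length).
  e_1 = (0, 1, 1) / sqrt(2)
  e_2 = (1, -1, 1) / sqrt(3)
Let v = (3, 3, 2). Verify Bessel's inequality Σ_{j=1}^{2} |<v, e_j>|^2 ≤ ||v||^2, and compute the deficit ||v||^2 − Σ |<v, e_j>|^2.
Σ |<v, e_j>|^2 = 83/6; ||v||^2 = 22; deficit = 49/6

Write each e_j = u_j / sqrt(<u_j, u_j>) where u_j is the displayed integer vector. Then <v, e_j> = <v, u_j> / sqrt(<u_j, u_j>), so |<v, e_j>|^2 = <v, u_j>^2 / <u_j, u_j>.
Coefficients: <v, e_1> = 5/sqrt(2), <v, e_2> = 2/sqrt(3).
Square and sum: Σ |<v, e_j>|^2 = 83/6.
Compute ||v||^2 = v·v = 22.
Deficit = 22 − 83/6 = 49/6 ≥ 0, confirming Bessel's inequality. (The deficit equals ||v − Σ <v,e_j> e_j||^2, the squared distance from v to span{e_j}.)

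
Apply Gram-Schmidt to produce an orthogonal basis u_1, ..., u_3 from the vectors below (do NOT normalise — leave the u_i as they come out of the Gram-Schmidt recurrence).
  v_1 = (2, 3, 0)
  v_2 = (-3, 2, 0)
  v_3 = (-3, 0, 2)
Orthogonal basis:
  u_1 = (2, 3, 0)
  u_2 = (-3, 2, 0)
  u_3 = (0, 0, 2)

Apply the Gram-Schmidt recurrence
  u_1 = v_1
  u_i = v_i − Σ_{j<i} ((v_i · u_j) / (u_j · u_j)) · u_j.

Step by step this gives:
  u_1 = (2, 3, 0)
  u_2 = (-3, 2, 0)
  u_3 = (0, 0, 2)

Orthogonality check:
  u_2 · u_1 = 0 (should be 0)
  u_3 · u_1 = 0 (should be 0)
  u_3 · u_2 = 0 (should be 0)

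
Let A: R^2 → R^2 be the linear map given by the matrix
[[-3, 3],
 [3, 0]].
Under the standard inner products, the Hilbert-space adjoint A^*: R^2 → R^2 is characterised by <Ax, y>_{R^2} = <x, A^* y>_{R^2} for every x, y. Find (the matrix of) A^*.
A^* = A^T =
[[-3, 3],
 [3, 0]]

For real matrices with standard dot products, the defining identity <Ax, y> = <x, A^* y> gives (Ax)^T y = x^T (A^*) y, i.e. x^T A^T y = x^T (A^*) y. Since this holds for all x, y, we must have A^* = A^T. Therefore
A^* =
[[-3, 3],
 [3, 0]].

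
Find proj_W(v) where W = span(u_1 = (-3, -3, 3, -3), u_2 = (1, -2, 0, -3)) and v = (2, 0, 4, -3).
proj_W(v) = (-1/20, -37/20, 13/20, -49/20)

Set up U = [u_1 | ... | u_2] ∈ R^(4×2). The projector onto W = col(U) is P = U (U^T U)^(-1) U^T.
Compute U^T U =
  [36, 12]
  [12, 14],
and U^T v = (15, 11).
Solve U^T U · c = U^T v for the coefficients: c = (13/60, 3/5). The projection is proj_W(v) = U c.
Check: (v - proj_W(v)) · u_1 = 0  (should be 0).
Check: (v - proj_W(v)) · u_2 = 0  (should be 0).
Result: proj_W(v) = (-1/20, -37/20, 13/20, -49/20).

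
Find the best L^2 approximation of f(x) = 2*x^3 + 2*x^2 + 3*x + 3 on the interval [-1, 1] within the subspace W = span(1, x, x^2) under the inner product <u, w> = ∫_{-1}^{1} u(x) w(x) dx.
g(x) = 2*x^2 + 21*x/5 + 3

The best approximation g ∈ W is the orthogonal projection of f onto W. Writing g = a_0 + a_1 x + a_2 x^2, the coefficients solve the normal equations G · a = b where
  G_{ij} = <φ_i, φ_j> and b_i = <f, φ_i>, with φ_0 = 1, φ_1 = x, φ_2 = x^2.
G =
  [2, 0, 2/3]
  [0, 2/3, 0]
  [2/3, 0, 2/5],
b = (22/3, 14/5, 14/5).
Solving gives a_0 = 3, a_1 = 21/5, a_2 = 2, so
  g(x) = 2*x^2 + 21*x/5 + 3.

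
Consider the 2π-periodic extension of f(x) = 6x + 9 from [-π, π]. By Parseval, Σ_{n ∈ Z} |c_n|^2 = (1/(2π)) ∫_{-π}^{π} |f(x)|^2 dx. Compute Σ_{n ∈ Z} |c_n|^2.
Σ |c_n|^2 = 12π^2 + 81

Expand and integrate term by term over [-π, π]:
  ∫ (6x)^2 dx = 36·(2π^3/3); ∫ 2·6·(9)·x dx = 0 (odd integrand); ∫ 9^2 dx = 81·2π.
So (1/(2π)) ∫_{-π}^{π} (6x + 9)^2 dx = 36π^2/3 + 81 = 12π^2 + 81.
Parseval ⇒ Σ |c_n|^2 = 12π^2 + 81.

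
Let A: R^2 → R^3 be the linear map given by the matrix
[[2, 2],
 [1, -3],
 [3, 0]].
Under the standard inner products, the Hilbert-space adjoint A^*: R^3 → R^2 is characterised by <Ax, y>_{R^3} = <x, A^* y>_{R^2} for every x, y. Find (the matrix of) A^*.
A^* = A^T =
[[2, 1, 3],
 [2, -3, 0]]

For real matrices with standard dot products, the defining identity <Ax, y> = <x, A^* y> gives (Ax)^T y = x^T (A^*) y, i.e. x^T A^T y = x^T (A^*) y. Since this holds for all x, y, we must have A^* = A^T. Therefore
A^* =
[[2, 1, 3],
 [2, -3, 0]].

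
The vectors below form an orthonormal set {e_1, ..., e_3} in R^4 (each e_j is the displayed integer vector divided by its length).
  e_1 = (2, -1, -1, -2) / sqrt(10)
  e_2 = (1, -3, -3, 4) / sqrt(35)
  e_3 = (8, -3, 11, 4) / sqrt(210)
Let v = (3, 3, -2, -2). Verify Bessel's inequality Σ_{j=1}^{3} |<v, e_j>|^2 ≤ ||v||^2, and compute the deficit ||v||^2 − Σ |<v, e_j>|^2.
Σ |<v, e_j>|^2 = 11; ||v||^2 = 26; deficit = 15

Write each e_j = u_j / sqrt(<u_j, u_j>) where u_j is the displayed integer vector. Then <v, e_j> = <v, u_j> / sqrt(<u_j, u_j>), so |<v, e_j>|^2 = <v, u_j>^2 / <u_j, u_j>.
Coefficients: <v, e_1> = 9/sqrt(10), <v, e_2> = -8/sqrt(35), <v, e_3> = -15/sqrt(210).
Square and sum: Σ |<v, e_j>|^2 = 11.
Compute ||v||^2 = v·v = 26.
Deficit = 26 − 11 = 15 ≥ 0, confirming Bessel's inequality. (The deficit equals ||v − Σ <v,e_j> e_j||^2, the squared distance from v to span{e_j}.)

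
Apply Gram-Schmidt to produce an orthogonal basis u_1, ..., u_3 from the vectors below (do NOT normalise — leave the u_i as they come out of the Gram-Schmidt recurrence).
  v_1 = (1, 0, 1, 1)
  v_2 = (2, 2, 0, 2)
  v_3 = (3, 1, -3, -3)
Orthogonal basis:
  u_1 = (1, 0, 1, 1)
  u_2 = (2/3, 2, -4/3, 2/3)
  u_3 = (17/5, -4/5, -4/5, -13/5)

Apply the Gram-Schmidt recurrence
  u_1 = v_1
  u_i = v_i − Σ_{j<i} ((v_i · u_j) / (u_j · u_j)) · u_j.

Step by step this gives:
  u_1 = (1, 0, 1, 1)
  u_2 = (2/3, 2, -4/3, 2/3)
  u_3 = (17/5, -4/5, -4/5, -13/5)

Orthogonality check:
  u_2 · u_1 = 0 (should be 0)
  u_3 · u_1 = 0 (should be 0)
  u_3 · u_2 = 0 (should be 0)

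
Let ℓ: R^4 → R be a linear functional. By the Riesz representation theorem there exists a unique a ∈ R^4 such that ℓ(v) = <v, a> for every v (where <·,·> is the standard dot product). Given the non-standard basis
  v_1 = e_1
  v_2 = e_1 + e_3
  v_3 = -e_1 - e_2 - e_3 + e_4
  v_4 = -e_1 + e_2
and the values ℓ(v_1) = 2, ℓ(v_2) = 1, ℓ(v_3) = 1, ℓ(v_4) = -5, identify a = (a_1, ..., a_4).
a = (2, -3, -1, -1)

Write a = (a_1, ..., a_4) in the standard basis. For each basis vector v_i, ℓ(v_i) = <v_i, a> is a linear equation in the a_j's. Collect the n equations into a matrix system V a = ℓ, where row i of V is v_i (expressed in the standard basis). Since V is invertible (lower-triangular with 1s on the diagonal, up to permutation), solve by back-substitution:
  V =
[[1, 0, 0, 0],
 [1, 0, 1, 0],
 [-1, -1, -1, 1],
 [-1, 1, 0, 0]]
  V a = (2, 1, 1, -5)
Solving gives a = (2, -3, -1, -1).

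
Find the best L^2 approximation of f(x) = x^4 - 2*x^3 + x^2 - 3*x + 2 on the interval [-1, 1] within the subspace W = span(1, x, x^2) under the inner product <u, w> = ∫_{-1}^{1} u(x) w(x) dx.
g(x) = 13*x^2/7 - 21*x/5 + 67/35

The best approximation g ∈ W is the orthogonal projection of f onto W. Writing g = a_0 + a_1 x + a_2 x^2, the coefficients solve the normal equations G · a = b where
  G_{ij} = <φ_i, φ_j> and b_i = <f, φ_i>, with φ_0 = 1, φ_1 = x, φ_2 = x^2.
G =
  [2, 0, 2/3]
  [0, 2/3, 0]
  [2/3, 0, 2/5],
b = (76/15, -14/5, 212/105).
Solving gives a_0 = 67/35, a_1 = -21/5, a_2 = 13/7, so
  g(x) = 13*x^2/7 - 21*x/5 + 67/35.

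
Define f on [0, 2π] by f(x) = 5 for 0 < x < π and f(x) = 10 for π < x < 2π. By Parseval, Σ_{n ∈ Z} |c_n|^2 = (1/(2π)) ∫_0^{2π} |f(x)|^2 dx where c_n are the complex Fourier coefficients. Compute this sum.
Σ |c_n|^2 = 125/2

Parseval equates the L^2 energy of f (normalised by 1/(2π)) with the ℓ^2 sum of its Fourier coefficients: (1/(2π)) ∫_0^{2π} |f|^2 = Σ |c_n|^2.
Compute the left side: (1/(2π)) [∫_0^π 5^2 dx + ∫_π^{2π} 10^2 dx] = (1/(2π)) · (25π + 100π) = (25 + 100)/2 = 125/2.
So Σ_{n ∈ Z} |c_n|^2 = 125/2.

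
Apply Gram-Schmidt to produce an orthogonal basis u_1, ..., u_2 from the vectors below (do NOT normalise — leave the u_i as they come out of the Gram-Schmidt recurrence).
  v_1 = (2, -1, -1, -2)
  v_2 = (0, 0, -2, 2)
Orthogonal basis:
  u_1 = (2, -1, -1, -2)
  u_2 = (2/5, -1/5, -11/5, 8/5)

Apply the Gram-Schmidt recurrence
  u_1 = v_1
  u_i = v_i − Σ_{j<i} ((v_i · u_j) / (u_j · u_j)) · u_j.

Step by step this gives:
  u_1 = (2, -1, -1, -2)
  u_2 = (2/5, -1/5, -11/5, 8/5)

Orthogonality check:
  u_2 · u_1 = 0 (should be 0)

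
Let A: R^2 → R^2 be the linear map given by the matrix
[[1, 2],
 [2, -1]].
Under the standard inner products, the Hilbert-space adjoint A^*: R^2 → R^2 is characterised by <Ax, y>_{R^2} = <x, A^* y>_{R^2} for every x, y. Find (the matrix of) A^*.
A^* = A^T =
[[1, 2],
 [2, -1]]

For real matrices with standard dot products, the defining identity <Ax, y> = <x, A^* y> gives (Ax)^T y = x^T (A^*) y, i.e. x^T A^T y = x^T (A^*) y. Since this holds for all x, y, we must have A^* = A^T. Therefore
A^* =
[[1, 2],
 [2, -1]].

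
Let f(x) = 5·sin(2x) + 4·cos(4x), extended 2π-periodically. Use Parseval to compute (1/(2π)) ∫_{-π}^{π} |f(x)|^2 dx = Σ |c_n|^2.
Σ |c_n|^2 = 41/2

Expand |f|^2 and use orthogonality of {sin(nx), cos(mx)} on [-π, π]:
  ∫_{-π}^{π} sin(nx)^2 dx = π, ∫ cos(mx)^2 dx = π, and cross terms integrate to 0.
So ∫_{-π}^{π} f(x)^2 dx = 5^2 · π + 4^2 · π = (25 + 16)π.
Divide by 2π: (25 + 16)/2 = 41/2.
By Parseval, this equals Σ |c_n|^2.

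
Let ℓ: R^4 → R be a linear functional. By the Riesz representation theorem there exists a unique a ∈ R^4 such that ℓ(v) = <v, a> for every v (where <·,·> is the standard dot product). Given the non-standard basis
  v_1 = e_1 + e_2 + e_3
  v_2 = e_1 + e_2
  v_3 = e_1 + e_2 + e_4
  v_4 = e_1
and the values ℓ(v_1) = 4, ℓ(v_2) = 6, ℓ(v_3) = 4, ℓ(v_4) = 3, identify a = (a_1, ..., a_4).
a = (3, 3, -2, -2)

Write a = (a_1, ..., a_4) in the standard basis. For each basis vector v_i, ℓ(v_i) = <v_i, a> is a linear equation in the a_j's. Collect the n equations into a matrix system V a = ℓ, where row i of V is v_i (expressed in the standard basis). Since V is invertible (lower-triangular with 1s on the diagonal, up to permutation), solve by back-substitution:
  V =
[[1, 1, 1, 0],
 [1, 1, 0, 0],
 [1, 1, 0, 1],
 [1, 0, 0, 0]]
  V a = (4, 6, 4, 3)
Solving gives a = (3, 3, -2, -2).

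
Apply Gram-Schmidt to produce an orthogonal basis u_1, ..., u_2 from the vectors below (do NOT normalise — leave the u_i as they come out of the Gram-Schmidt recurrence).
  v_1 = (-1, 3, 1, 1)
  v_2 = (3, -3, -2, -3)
Orthogonal basis:
  u_1 = (-1, 3, 1, 1)
  u_2 = (19/12, 5/4, -7/12, -19/12)

Apply the Gram-Schmidt recurrence
  u_1 = v_1
  u_i = v_i − Σ_{j<i} ((v_i · u_j) / (u_j · u_j)) · u_j.

Step by step this gives:
  u_1 = (-1, 3, 1, 1)
  u_2 = (19/12, 5/4, -7/12, -19/12)

Orthogonality check:
  u_2 · u_1 = 0 (should be 0)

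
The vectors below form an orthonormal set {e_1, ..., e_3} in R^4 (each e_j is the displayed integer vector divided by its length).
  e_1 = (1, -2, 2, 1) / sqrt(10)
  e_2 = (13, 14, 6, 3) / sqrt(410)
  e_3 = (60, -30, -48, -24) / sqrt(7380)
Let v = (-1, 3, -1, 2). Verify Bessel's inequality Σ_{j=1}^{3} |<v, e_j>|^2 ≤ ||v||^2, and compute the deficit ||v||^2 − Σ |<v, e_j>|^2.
Σ |<v, e_j>|^2 = 10; ||v||^2 = 15; deficit = 5

Write each e_j = u_j / sqrt(<u_j, u_j>) where u_j is the displayed integer vector. Then <v, e_j> = <v, u_j> / sqrt(<u_j, u_j>), so |<v, e_j>|^2 = <v, u_j>^2 / <u_j, u_j>.
Coefficients: <v, e_1> = -7/sqrt(10), <v, e_2> = 29/sqrt(410), <v, e_3> = -150/sqrt(7380).
Square and sum: Σ |<v, e_j>|^2 = 10.
Compute ||v||^2 = v·v = 15.
Deficit = 15 − 10 = 5 ≥ 0, confirming Bessel's inequality. (The deficit equals ||v − Σ <v,e_j> e_j||^2, the squared distance from v to span{e_j}.)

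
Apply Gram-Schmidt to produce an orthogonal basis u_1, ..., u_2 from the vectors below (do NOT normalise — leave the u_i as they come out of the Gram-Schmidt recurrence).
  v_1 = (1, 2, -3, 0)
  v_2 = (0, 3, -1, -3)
Orthogonal basis:
  u_1 = (1, 2, -3, 0)
  u_2 = (-9/14, 12/7, 13/14, -3)

Apply the Gram-Schmidt recurrence
  u_1 = v_1
  u_i = v_i − Σ_{j<i} ((v_i · u_j) / (u_j · u_j)) · u_j.

Step by step this gives:
  u_1 = (1, 2, -3, 0)
  u_2 = (-9/14, 12/7, 13/14, -3)

Orthogonality check:
  u_2 · u_1 = 0 (should be 0)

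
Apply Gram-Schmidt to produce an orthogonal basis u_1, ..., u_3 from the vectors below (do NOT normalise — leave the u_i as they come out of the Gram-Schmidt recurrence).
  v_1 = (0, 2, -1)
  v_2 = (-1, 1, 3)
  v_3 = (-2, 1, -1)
Orthogonal basis:
  u_1 = (0, 2, -1)
  u_2 = (-1, 7/5, 14/5)
  u_3 = (-35/18, -5/18, -5/9)

Apply the Gram-Schmidt recurrence
  u_1 = v_1
  u_i = v_i − Σ_{j<i} ((v_i · u_j) / (u_j · u_j)) · u_j.

Step by step this gives:
  u_1 = (0, 2, -1)
  u_2 = (-1, 7/5, 14/5)
  u_3 = (-35/18, -5/18, -5/9)

Orthogonality check:
  u_2 · u_1 = 0 (should be 0)
  u_3 · u_1 = 0 (should be 0)
  u_3 · u_2 = 0 (should be 0)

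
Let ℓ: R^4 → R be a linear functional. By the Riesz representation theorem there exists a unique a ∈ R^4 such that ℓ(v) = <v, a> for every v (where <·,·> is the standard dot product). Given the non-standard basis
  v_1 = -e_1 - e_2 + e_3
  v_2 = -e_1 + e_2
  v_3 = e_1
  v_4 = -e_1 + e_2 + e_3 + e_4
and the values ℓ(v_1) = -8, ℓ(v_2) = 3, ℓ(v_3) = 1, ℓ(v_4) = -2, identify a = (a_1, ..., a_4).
a = (1, 4, -3, -2)

Write a = (a_1, ..., a_4) in the standard basis. For each basis vector v_i, ℓ(v_i) = <v_i, a> is a linear equation in the a_j's. Collect the n equations into a matrix system V a = ℓ, where row i of V is v_i (expressed in the standard basis). Since V is invertible (lower-triangular with 1s on the diagonal, up to permutation), solve by back-substitution:
  V =
[[-1, -1, 1, 0],
 [-1, 1, 0, 0],
 [1, 0, 0, 0],
 [-1, 1, 1, 1]]
  V a = (-8, 3, 1, -2)
Solving gives a = (1, 4, -3, -2).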